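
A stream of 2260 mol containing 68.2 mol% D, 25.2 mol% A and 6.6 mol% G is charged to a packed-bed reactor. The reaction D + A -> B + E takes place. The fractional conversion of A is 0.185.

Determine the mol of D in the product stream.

1440 mol

A reacted = 0.185 × 569.5 = 105.4 mol; ν_A = −1, so ξ = 105.4/1 = 105.4 mol.
Outlet amounts (n = n₀ + ν ξ):
  D: 1541 − 1(105.4) = 1436
  A: 569.5 − 1(105.4) = 464.2
  B: 0 + 1(105.4) = 105.4
  E: 0 + 1(105.4) = 105.4
  G: 149.2 (inert)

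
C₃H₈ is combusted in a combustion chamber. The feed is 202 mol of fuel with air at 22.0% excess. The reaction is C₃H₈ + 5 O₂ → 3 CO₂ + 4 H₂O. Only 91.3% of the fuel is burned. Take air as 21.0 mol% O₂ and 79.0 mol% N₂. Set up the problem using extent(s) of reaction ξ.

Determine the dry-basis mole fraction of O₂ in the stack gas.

Stoichiometric O₂ = 5 × 202 = 1010 mol; O₂ fed = 1010 × 1.220 = 1232 mol.
N₂ fed = 1232 × 79/21 = 4635 mol.
Fuel reacted = 0.913 × 202 → ξ = 184.4 mol.
Outlet (n = n₀ + ν ξ):
  C₃H₈: 202 − 1(184.4) = 17.57
  O₂: 1232 − 5(184.4) = 310.1
  N₂: 4635 (inert)
  CO₂: 0 + 3(184.4) = 553.3
  H₂O: 0 + 4(184.4) = 737.7
Dry total = 5516 mol; y_O₂ (dry) = 310.1 / 5516 = 0.05621.

0.0562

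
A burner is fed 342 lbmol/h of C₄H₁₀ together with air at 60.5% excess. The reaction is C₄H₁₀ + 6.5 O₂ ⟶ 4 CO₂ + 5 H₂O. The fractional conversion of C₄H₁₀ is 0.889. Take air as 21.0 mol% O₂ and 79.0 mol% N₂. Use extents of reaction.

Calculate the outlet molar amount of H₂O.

1520 lbmol/h

Stoichiometric O₂ = 6.5 × 342 = 2223 lbmol/h; O₂ fed = 2223 × 1.605 = 3568 lbmol/h.
N₂ fed = 3568 × 79/21 = 13420 lbmol/h.
Fuel reacted = 0.889 × 342 → ξ = 304 lbmol/h.
Outlet (n = n₀ + ν ξ):
  C₄H₁₀: 342 − 1(304) = 37.96
  O₂: 3568 − 6.5(304) = 1592
  N₂: 13420 (inert)
  CO₂: 0 + 4(304) = 1216
  H₂O: 0 + 5(304) = 1520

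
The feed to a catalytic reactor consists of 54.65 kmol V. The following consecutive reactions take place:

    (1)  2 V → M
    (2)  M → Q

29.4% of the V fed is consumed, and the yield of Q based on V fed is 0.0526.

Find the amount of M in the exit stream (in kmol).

5.16 kmol

Conversion of V: V consumed = 2ξ₁ = 0.294 × 54.65 → ξ₁ = 8.034 kmol.
Yield of Q: 1ξ₂ / 54.65 = 0.0526 → ξ₂ = 2.875 kmol.
Outlet amounts (n = n₀ + Σ ν·ξ):
  V: 54.65 − 2(8.034) = 38.58
  M: 0 + 1(8.034) − 1(2.875) = 5.159
  Q: 0 + 1(2.875) = 2.875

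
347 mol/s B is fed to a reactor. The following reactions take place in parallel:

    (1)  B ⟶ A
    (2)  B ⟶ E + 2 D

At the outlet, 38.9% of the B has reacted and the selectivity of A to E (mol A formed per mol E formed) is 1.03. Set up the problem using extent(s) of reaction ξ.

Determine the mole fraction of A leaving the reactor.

0.143

Conversion of B: B consumed = 0.389 × 347 = 135 mol/s = 1ξ₁ + 1ξ₂.
Selectivity: 1ξ₁ / (1ξ₂) = 1.03 → ξ₁ = 1.03 ξ₂.
Substitute: (1·1.03 + 1) ξ₂ = 135 → ξ₂ = 66.49 mol/s, ξ₁ = 68.49 mol/s.
Outlet amounts (n = n₀ + Σ ν·ξ):
  B: 347 − 1(68.49) − 1(66.49) = 212
  A: 0 + 1(68.49) = 68.49
  E: 0 + 1(66.49) = 66.49
  D: 0 + 2(66.49) = 133
Total out = 480 mol/s; y_A = 68.49 / 480 = 0.1427.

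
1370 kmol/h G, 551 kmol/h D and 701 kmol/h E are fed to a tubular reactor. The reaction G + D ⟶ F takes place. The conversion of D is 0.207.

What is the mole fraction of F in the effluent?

D reacted = 0.207 × 551 = 114.1 kmol/h; ν_D = −1, so ξ = 114.1/1 = 114.1 kmol/h.
Outlet amounts (n = n₀ + ν ξ):
  G: 1370 − 1(114.1) = 1256
  D: 551 − 1(114.1) = 436.9
  F: 0 + 1(114.1) = 114.1
  E: 701 (inert)
Total out = 2508 kmol/h; y_F = 114.1 / 2508 = 0.04548.

0.0455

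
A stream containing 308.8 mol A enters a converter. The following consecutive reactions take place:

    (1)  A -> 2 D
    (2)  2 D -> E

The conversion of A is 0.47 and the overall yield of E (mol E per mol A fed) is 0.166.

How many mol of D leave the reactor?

Conversion of A: A consumed = 1ξ₁ = 0.47 × 308.8 → ξ₁ = 145.1 mol.
Yield of E: 1ξ₂ / 308.8 = 0.166 → ξ₂ = 51.26 mol.
Outlet amounts (n = n₀ + Σ ν·ξ):
  A: 308.8 − 1(145.1) = 163.7
  D: 0 + 2(145.1) − 2(51.26) = 187.8
  E: 0 + 1(51.26) = 51.26

188 mol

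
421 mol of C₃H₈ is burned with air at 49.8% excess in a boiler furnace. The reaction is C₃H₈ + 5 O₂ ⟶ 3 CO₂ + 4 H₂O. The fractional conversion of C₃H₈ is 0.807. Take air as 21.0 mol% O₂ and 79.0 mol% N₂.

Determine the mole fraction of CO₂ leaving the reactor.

0.0646

Stoichiometric O₂ = 5 × 421 = 2105 mol; O₂ fed = 2105 × 1.498 = 3153 mol.
N₂ fed = 3153 × 79/21 = 11860 mol.
Fuel reacted = 0.807 × 421 → ξ = 339.7 mol.
Outlet (n = n₀ + ν ξ):
  C₃H₈: 421 − 1(339.7) = 81.25
  O₂: 3153 − 5(339.7) = 1455
  N₂: 11860 (inert)
  CO₂: 0 + 3(339.7) = 1019
  H₂O: 0 + 4(339.7) = 1359
Total out = 15780 mol; y_CO₂ = 1019 / 15780 = 0.06461.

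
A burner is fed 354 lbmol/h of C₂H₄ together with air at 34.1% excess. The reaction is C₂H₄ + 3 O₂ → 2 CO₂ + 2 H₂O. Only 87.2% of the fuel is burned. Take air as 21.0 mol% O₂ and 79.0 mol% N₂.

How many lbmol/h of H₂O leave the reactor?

617 lbmol/h

Stoichiometric O₂ = 3 × 354 = 1062 lbmol/h; O₂ fed = 1062 × 1.341 = 1424 lbmol/h.
N₂ fed = 1424 × 79/21 = 5357 lbmol/h.
Fuel reacted = 0.872 × 354 → ξ = 308.7 lbmol/h.
Outlet (n = n₀ + ν ξ):
  C₂H₄: 354 − 1(308.7) = 45.31
  O₂: 1424 − 3(308.7) = 498.1
  N₂: 5357 (inert)
  CO₂: 0 + 2(308.7) = 617.4
  H₂O: 0 + 2(308.7) = 617.4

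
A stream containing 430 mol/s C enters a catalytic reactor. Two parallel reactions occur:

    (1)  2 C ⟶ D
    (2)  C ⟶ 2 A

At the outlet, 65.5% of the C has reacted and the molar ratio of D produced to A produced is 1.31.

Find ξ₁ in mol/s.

ξ₁ = 118 mol/s

Conversion of C: C consumed = 0.655 × 430 = 281.7 mol/s = 2ξ₁ + 1ξ₂.
Selectivity: 1ξ₁ / (2ξ₂) = 1.31 → ξ₁ = 2.62 ξ₂.
Substitute: (2·2.62 + 1) ξ₂ = 281.7 → ξ₂ = 45.14 mol/s, ξ₁ = 118.3 mol/s.
Outlet amounts (n = n₀ + Σ ν·ξ):
  C: 430 − 2(118.3) − 1(45.14) = 148.3
  D: 0 + 1(118.3) = 118.3
  A: 0 + 2(45.14) = 90.27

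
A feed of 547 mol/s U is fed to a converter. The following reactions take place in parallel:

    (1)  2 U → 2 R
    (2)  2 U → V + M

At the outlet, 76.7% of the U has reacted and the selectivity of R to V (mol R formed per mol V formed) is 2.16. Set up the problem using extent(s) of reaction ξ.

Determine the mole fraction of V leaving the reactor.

Conversion of U: U consumed = 0.767 × 547 = 419.5 mol/s = 2ξ₁ + 2ξ₂.
Selectivity: 2ξ₁ / (1ξ₂) = 2.16 → ξ₁ = 1.08 ξ₂.
Substitute: (2·1.08 + 2) ξ₂ = 419.5 → ξ₂ = 100.9 mol/s, ξ₁ = 108.9 mol/s.
Outlet amounts (n = n₀ + Σ ν·ξ):
  U: 547 − 2(108.9) − 2(100.9) = 127.5
  R: 0 + 2(108.9) = 217.8
  V: 0 + 1(100.9) = 100.9
  M: 0 + 1(100.9) = 100.9
Total out = 547 mol/s; y_V = 100.9 / 547 = 0.1844.

0.184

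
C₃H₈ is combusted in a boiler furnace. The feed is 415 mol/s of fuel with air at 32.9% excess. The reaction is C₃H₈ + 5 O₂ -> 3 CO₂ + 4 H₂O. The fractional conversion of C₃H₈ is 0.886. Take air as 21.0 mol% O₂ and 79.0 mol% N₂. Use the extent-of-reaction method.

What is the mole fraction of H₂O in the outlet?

0.106

Stoichiometric O₂ = 5 × 415 = 2075 mol/s; O₂ fed = 2075 × 1.329 = 2758 mol/s.
N₂ fed = 2758 × 79/21 = 10370 mol/s.
Fuel reacted = 0.886 × 415 → ξ = 367.7 mol/s.
Outlet (n = n₀ + ν ξ):
  C₃H₈: 415 − 1(367.7) = 47.31
  O₂: 2758 − 5(367.7) = 919.2
  N₂: 10370 (inert)
  CO₂: 0 + 3(367.7) = 1103
  H₂O: 0 + 4(367.7) = 1471
Total out = 13910 mol/s; y_H₂O = 1471 / 13910 = 0.1057.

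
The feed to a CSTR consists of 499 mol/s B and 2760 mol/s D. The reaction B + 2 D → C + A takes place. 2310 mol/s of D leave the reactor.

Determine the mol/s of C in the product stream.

For D: n = n₀ − 2ξ → 2310 = 2760 − 2ξ, giving ξ = 225 mol/s.
Outlet amounts (n = n₀ + ν ξ):
  B: 499 − 1(225) = 274
  D: 2760 − 2(225) = 2310
  C: 0 + 1(225) = 225
  A: 0 + 1(225) = 225

225 mol/s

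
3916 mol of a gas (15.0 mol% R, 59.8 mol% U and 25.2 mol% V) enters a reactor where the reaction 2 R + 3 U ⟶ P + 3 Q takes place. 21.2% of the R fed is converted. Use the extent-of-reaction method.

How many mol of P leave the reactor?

62.3 mol

R reacted = 0.212 × 587.4 = 124.5 mol; ν_R = −2, so ξ = 124.5/2 = 62.26 mol.
Outlet amounts (n = n₀ + ν ξ):
  R: 587.4 − 2(62.26) = 462.9
  U: 2342 − 3(62.26) = 2155
  P: 0 + 1(62.26) = 62.26
  Q: 0 + 3(62.26) = 186.8
  V: 986.8 (inert)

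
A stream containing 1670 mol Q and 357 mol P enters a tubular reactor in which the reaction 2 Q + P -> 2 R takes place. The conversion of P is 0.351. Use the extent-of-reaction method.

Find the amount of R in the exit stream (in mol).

251 mol

P reacted = 0.351 × 357 = 125.3 mol; ν_P = −1, so ξ = 125.3/1 = 125.3 mol.
Outlet amounts (n = n₀ + ν ξ):
  Q: 1670 − 2(125.3) = 1419
  P: 357 − 1(125.3) = 231.7
  R: 0 + 2(125.3) = 250.6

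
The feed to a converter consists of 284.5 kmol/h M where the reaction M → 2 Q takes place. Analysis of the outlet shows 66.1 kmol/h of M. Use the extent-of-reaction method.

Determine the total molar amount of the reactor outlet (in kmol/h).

503 kmol/h

For M: n = n₀ − 1ξ → 66.1 = 284.5 − 1ξ, giving ξ = 218.4 kmol/h.
Outlet amounts (n = n₀ + ν ξ):
  M: 284.5 − 1(218.4) = 66.1
  Q: 0 + 2(218.4) = 436.8
Total out = 66.1 + 436.8 = 502.9 kmol/h.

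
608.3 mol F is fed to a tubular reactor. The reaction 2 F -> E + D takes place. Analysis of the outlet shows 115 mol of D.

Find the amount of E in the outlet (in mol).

115 mol

For D: n = n₀ + 1ξ → 115 = 0 + 1ξ, giving ξ = 115 mol.
Outlet amounts (n = n₀ + ν ξ):
  F: 608.3 − 2(115) = 378.3
  E: 0 + 1(115) = 115
  D: 0 + 1(115) = 115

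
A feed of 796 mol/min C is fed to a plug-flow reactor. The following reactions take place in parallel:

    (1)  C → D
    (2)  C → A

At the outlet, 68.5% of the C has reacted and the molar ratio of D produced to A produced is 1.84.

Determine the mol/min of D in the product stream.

353 mol/min

Conversion of C: C consumed = 0.685 × 796 = 545.3 mol/min = 1ξ₁ + 1ξ₂.
Selectivity: 1ξ₁ / (1ξ₂) = 1.84 → ξ₁ = 1.84 ξ₂.
Substitute: (1·1.84 + 1) ξ₂ = 545.3 → ξ₂ = 192 mol/min, ξ₁ = 353.3 mol/min.
Outlet amounts (n = n₀ + Σ ν·ξ):
  C: 796 − 1(353.3) − 1(192) = 250.7
  D: 0 + 1(353.3) = 353.3
  A: 0 + 1(192) = 192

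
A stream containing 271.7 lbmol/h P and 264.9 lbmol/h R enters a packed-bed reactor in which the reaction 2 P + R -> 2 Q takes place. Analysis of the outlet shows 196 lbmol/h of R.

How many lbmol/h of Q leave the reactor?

138 lbmol/h

For R: n = n₀ − 1ξ → 196 = 264.9 − 1ξ, giving ξ = 68.9 lbmol/h.
Outlet amounts (n = n₀ + ν ξ):
  P: 271.7 − 2(68.9) = 133.9
  R: 264.9 − 1(68.9) = 196
  Q: 0 + 2(68.9) = 137.8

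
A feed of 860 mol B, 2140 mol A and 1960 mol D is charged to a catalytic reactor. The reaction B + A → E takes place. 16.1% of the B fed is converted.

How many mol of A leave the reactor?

B reacted = 0.161 × 860 = 138.5 mol; ν_B = −1, so ξ = 138.5/1 = 138.5 mol.
Outlet amounts (n = n₀ + ν ξ):
  B: 860 − 1(138.5) = 721.5
  A: 2140 − 1(138.5) = 2002
  E: 0 + 1(138.5) = 138.5
  D: 1960 (inert)

2000 mol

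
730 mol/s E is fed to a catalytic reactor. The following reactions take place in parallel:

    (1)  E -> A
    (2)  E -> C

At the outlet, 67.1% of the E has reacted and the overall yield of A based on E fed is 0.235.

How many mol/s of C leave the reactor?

318 mol/s

Yield of A: 1ξ₁ / 730 = 0.235 → ξ₁ = 171.5 mol/s.
Conversion of E: 1ξ₁ + 1ξ₂ = 0.671 × 730 = 489.8 → ξ₂ = 318.3 mol/s.
Outlet amounts (n = n₀ + Σ ν·ξ):
  E: 730 − 1(171.5) − 1(318.3) = 240.2
  A: 0 + 1(171.5) = 171.5
  C: 0 + 1(318.3) = 318.3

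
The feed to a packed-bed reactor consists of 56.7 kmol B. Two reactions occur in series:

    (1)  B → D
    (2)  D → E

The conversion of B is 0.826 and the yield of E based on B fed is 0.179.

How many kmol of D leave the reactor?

36.7 kmol

Conversion of B: B consumed = 1ξ₁ = 0.826 × 56.7 → ξ₁ = 46.83 kmol.
Yield of E: 1ξ₂ / 56.7 = 0.179 → ξ₂ = 10.15 kmol.
Outlet amounts (n = n₀ + Σ ν·ξ):
  B: 56.7 − 1(46.83) = 9.866
  D: 0 + 1(46.83) − 1(10.15) = 36.68
  E: 0 + 1(10.15) = 10.15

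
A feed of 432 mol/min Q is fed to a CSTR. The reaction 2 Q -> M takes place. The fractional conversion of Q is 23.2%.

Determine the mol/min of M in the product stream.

50.1 mol/min

Q reacted = 0.232 × 432 = 100.2 mol/min; ν_Q = −2, so ξ = 100.2/2 = 50.11 mol/min.
Outlet amounts (n = n₀ + ν ξ):
  Q: 432 − 2(50.11) = 331.8
  M: 0 + 1(50.11) = 50.11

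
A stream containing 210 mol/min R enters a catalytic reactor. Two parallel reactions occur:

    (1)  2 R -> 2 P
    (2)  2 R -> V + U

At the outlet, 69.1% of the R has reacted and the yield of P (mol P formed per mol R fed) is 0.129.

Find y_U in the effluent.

0.281

Yield of P: 2ξ₁ / 210 = 0.129 → ξ₁ = 13.54 mol/min.
Conversion of R: 2ξ₁ + 2ξ₂ = 0.691 × 210 = 145.1 → ξ₂ = 59.01 mol/min.
Outlet amounts (n = n₀ + Σ ν·ξ):
  R: 210 − 2(13.54) − 2(59.01) = 64.89
  P: 0 + 2(13.54) = 27.09
  V: 0 + 1(59.01) = 59.01
  U: 0 + 1(59.01) = 59.01
Total out = 210 mol/min; y_U = 59.01 / 210 = 0.281.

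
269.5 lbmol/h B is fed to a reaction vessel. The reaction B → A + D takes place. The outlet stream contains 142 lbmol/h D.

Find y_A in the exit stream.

For D: n = n₀ + 1ξ → 142 = 0 + 1ξ, giving ξ = 142 lbmol/h.
Outlet amounts (n = n₀ + ν ξ):
  B: 269.5 − 1(142) = 127.5
  A: 0 + 1(142) = 142
  D: 0 + 1(142) = 142
Total out = 411.5 lbmol/h; y_A = 142 / 411.5 = 0.3451.

0.345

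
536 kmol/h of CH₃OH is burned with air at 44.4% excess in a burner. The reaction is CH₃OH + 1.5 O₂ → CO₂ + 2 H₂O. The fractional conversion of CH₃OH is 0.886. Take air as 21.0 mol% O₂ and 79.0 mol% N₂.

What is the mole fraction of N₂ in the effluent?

Stoichiometric O₂ = 1.5 × 536 = 804 kmol/h; O₂ fed = 804 × 1.444 = 1161 kmol/h.
N₂ fed = 1161 × 79/21 = 4367 kmol/h.
Fuel reacted = 0.886 × 536 → ξ = 474.9 kmol/h.
Outlet (n = n₀ + ν ξ):
  CH₃OH: 536 − 1(474.9) = 61.1
  O₂: 1161 − 1.5(474.9) = 448.6
  N₂: 4367 (inert)
  CO₂: 0 + 1(474.9) = 474.9
  H₂O: 0 + 2(474.9) = 949.8
Total out = 6302 kmol/h; y_N₂ = 4367 / 6302 = 0.693.

0.693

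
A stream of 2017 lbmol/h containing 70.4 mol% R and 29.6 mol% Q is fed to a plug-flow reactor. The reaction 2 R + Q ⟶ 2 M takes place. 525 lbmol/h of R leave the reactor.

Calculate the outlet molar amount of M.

For R: n = n₀ − 2ξ → 525 = 1420 − 2ξ, giving ξ = 447.5 lbmol/h.
Outlet amounts (n = n₀ + ν ξ):
  R: 1420 − 2(447.5) = 525
  Q: 597 − 1(447.5) = 149.5
  M: 0 + 2(447.5) = 895

895 lbmol/h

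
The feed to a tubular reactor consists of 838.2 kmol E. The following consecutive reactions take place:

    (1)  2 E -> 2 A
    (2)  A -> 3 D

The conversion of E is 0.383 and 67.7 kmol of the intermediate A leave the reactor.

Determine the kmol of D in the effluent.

Conversion of E: E consumed = 2ξ₁ = 0.383 × 838.2 → ξ₁ = 160.5 kmol.
A balance: n_A = 0 + 2ξ₁ − 1ξ₂ = 67.7 → ξ₂ = (2·160.5 − 67.7)/1 = 253.3 kmol.
Outlet amounts (n = n₀ + Σ ν·ξ):
  E: 838.2 − 2(160.5) = 517.2
  A: 0 + 2(160.5) − 1(253.3) = 67.7
  D: 0 + 3(253.3) = 760

760 kmol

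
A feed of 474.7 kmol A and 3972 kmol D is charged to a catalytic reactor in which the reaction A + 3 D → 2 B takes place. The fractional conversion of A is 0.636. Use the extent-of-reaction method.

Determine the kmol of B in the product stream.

A reacted = 0.636 × 474.7 = 301.9 kmol; ν_A = −1, so ξ = 301.9/1 = 301.9 kmol.
Outlet amounts (n = n₀ + ν ξ):
  A: 474.7 − 1(301.9) = 172.8
  D: 3972 − 3(301.9) = 3066
  B: 0 + 2(301.9) = 603.8

604 kmol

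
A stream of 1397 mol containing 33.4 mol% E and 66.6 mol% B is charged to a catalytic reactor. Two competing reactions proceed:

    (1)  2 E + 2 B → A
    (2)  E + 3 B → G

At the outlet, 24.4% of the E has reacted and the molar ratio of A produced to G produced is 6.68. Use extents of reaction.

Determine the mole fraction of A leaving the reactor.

Conversion of E: E consumed = 0.244 × 466.6 = 113.8 mol = 2ξ₁ + 1ξ₂.
Selectivity: 1ξ₁ / (1ξ₂) = 6.68 → ξ₁ = 6.68 ξ₂.
Substitute: (2·6.68 + 1) ξ₂ = 113.8 → ξ₂ = 7.928 mol, ξ₁ = 52.96 mol.
Outlet amounts (n = n₀ + Σ ν·ξ):
  E: 466.6 − 2(52.96) − 1(7.928) = 352.7
  B: 930.4 − 2(52.96) − 3(7.928) = 800.7
  A: 0 + 1(52.96) = 52.96
  G: 0 + 1(7.928) = 7.928
Total out = 1214 mol; y_A = 52.96 / 1214 = 0.04361.

0.0436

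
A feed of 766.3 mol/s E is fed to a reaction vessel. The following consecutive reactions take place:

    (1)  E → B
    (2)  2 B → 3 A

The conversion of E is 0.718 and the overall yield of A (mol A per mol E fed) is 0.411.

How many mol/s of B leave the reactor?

340 mol/s

Conversion of E: E consumed = 1ξ₁ = 0.718 × 766.3 → ξ₁ = 550.2 mol/s.
Yield of A: 3ξ₂ / 766.3 = 0.411 → ξ₂ = 105 mol/s.
Outlet amounts (n = n₀ + Σ ν·ξ):
  E: 766.3 − 1(550.2) = 216.1
  B: 0 + 1(550.2) − 2(105) = 340.2
  A: 0 + 3(105) = 314.9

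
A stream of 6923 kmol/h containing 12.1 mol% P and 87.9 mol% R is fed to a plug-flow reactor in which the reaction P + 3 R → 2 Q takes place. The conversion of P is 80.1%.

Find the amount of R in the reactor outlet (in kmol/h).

4070 kmol/h

P reacted = 0.801 × 837.7 = 671 kmol/h; ν_P = −1, so ξ = 671/1 = 671 kmol/h.
Outlet amounts (n = n₀ + ν ξ):
  P: 837.7 − 1(671) = 166.7
  R: 6085 − 3(671) = 4072
  Q: 0 + 2(671) = 1342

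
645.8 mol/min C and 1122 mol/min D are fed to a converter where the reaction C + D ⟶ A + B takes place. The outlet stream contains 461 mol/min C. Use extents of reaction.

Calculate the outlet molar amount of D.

937 mol/min

For C: n = n₀ − 1ξ → 461 = 645.8 − 1ξ, giving ξ = 184.8 mol/min.
Outlet amounts (n = n₀ + ν ξ):
  C: 645.8 − 1(184.8) = 461
  D: 1122 − 1(184.8) = 937.2
  A: 0 + 1(184.8) = 184.8
  B: 0 + 1(184.8) = 184.8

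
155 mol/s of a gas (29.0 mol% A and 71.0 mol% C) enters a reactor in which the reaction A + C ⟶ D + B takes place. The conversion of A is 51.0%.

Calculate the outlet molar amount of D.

22.9 mol/s

A reacted = 0.51 × 44.95 = 22.92 mol/s; ν_A = −1, so ξ = 22.92/1 = 22.92 mol/s.
Outlet amounts (n = n₀ + ν ξ):
  A: 44.95 − 1(22.92) = 22.03
  C: 110 − 1(22.92) = 87.13
  D: 0 + 1(22.92) = 22.92
  B: 0 + 1(22.92) = 22.92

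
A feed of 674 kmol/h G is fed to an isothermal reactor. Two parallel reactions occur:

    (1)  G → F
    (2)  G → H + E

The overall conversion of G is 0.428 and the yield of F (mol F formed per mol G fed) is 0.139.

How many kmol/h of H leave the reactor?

Yield of F: 1ξ₁ / 674 = 0.139 → ξ₁ = 93.69 kmol/h.
Conversion of G: 1ξ₁ + 1ξ₂ = 0.428 × 674 = 288.5 → ξ₂ = 194.8 kmol/h.
Outlet amounts (n = n₀ + Σ ν·ξ):
  G: 674 − 1(93.69) − 1(194.8) = 385.5
  F: 0 + 1(93.69) = 93.69
  H: 0 + 1(194.8) = 194.8
  E: 0 + 1(194.8) = 194.8

195 kmol/h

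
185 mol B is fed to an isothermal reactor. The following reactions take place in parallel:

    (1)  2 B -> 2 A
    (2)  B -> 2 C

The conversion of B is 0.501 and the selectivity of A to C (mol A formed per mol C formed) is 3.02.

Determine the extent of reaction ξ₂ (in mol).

Conversion of B: B consumed = 0.501 × 185 = 92.69 mol = 2ξ₁ + 1ξ₂.
Selectivity: 2ξ₁ / (2ξ₂) = 3.02 → ξ₁ = 3.02 ξ₂.
Substitute: (2·3.02 + 1) ξ₂ = 92.69 → ξ₂ = 13.17 mol, ξ₁ = 39.76 mol.
Outlet amounts (n = n₀ + Σ ν·ξ):
  B: 185 − 2(39.76) − 1(13.17) = 92.31
  A: 0 + 2(39.76) = 79.52
  C: 0 + 2(13.17) = 26.33

ξ₂ = 13.2 mol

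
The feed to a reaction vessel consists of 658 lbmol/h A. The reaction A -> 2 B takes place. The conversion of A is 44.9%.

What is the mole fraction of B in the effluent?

0.62

A reacted = 0.449 × 658 = 295.4 lbmol/h; ν_A = −1, so ξ = 295.4/1 = 295.4 lbmol/h.
Outlet amounts (n = n₀ + ν ξ):
  A: 658 − 1(295.4) = 362.6
  B: 0 + 2(295.4) = 590.9
Total out = 953.4 lbmol/h; y_B = 590.9 / 953.4 = 0.6197.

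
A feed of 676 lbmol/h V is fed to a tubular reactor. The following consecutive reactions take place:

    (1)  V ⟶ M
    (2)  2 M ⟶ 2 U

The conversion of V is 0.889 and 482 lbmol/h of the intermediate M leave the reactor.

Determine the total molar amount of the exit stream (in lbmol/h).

Conversion of V: V consumed = 1ξ₁ = 0.889 × 676 → ξ₁ = 601 lbmol/h.
M balance: n_M = 0 + 1ξ₁ − 2ξ₂ = 482 → ξ₂ = (1·601 − 482)/2 = 59.48 lbmol/h.
Outlet amounts (n = n₀ + Σ ν·ξ):
  V: 676 − 1(601) = 75.04
  M: 0 + 1(601) − 2(59.48) = 482
  U: 0 + 2(59.48) = 119
Total out = 75.04 + 482 + 119 = 676 lbmol/h.

676 lbmol/h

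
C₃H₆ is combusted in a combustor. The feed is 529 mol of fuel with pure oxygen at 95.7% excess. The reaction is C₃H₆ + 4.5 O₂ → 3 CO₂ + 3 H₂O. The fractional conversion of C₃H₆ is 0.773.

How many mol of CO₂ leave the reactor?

1230 mol

Stoichiometric O₂ = 4.5 × 529 = 2380 mol; O₂ fed = 2380 × 1.957 = 4659 mol.
Fuel reacted = 0.773 × 529 → ξ = 408.9 mol.
Outlet (n = n₀ + ν ξ):
  C₃H₆: 529 − 1(408.9) = 120.1
  O₂: 4659 − 4.5(408.9) = 2819
  CO₂: 0 + 3(408.9) = 1227
  H₂O: 0 + 3(408.9) = 1227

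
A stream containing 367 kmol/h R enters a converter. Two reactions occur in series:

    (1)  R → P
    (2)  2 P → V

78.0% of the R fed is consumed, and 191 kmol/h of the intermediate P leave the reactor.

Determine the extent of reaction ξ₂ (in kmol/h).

Conversion of R: R consumed = 1ξ₁ = 0.78 × 367 → ξ₁ = 286.3 kmol/h.
P balance: n_P = 0 + 1ξ₁ − 2ξ₂ = 191 → ξ₂ = (1·286.3 − 191)/2 = 47.63 kmol/h.
Outlet amounts (n = n₀ + Σ ν·ξ):
  R: 367 − 1(286.3) = 80.74
  P: 0 + 1(286.3) − 2(47.63) = 191
  V: 0 + 1(47.63) = 47.63

ξ₂ = 47.6 kmol/h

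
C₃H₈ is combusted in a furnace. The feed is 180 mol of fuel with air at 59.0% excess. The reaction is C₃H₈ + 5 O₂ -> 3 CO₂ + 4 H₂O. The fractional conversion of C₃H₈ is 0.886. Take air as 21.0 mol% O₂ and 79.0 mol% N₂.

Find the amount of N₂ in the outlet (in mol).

Stoichiometric O₂ = 5 × 180 = 900 mol; O₂ fed = 900 × 1.590 = 1431 mol.
N₂ fed = 1431 × 79/21 = 5383 mol.
Fuel reacted = 0.886 × 180 → ξ = 159.5 mol.
Outlet (n = n₀ + ν ξ):
  C₃H₈: 180 − 1(159.5) = 20.52
  O₂: 1431 − 5(159.5) = 633.6
  N₂: 5383 (inert)
  CO₂: 0 + 3(159.5) = 478.4
  H₂O: 0 + 4(159.5) = 637.9

5380 mol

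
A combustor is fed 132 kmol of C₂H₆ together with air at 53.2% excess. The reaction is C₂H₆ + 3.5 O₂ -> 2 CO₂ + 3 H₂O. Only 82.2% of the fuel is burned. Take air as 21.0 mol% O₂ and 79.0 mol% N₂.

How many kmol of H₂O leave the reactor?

Stoichiometric O₂ = 3.5 × 132 = 462 kmol; O₂ fed = 462 × 1.532 = 707.8 kmol.
N₂ fed = 707.8 × 79/21 = 2663 kmol.
Fuel reacted = 0.822 × 132 → ξ = 108.5 kmol.
Outlet (n = n₀ + ν ξ):
  C₂H₆: 132 − 1(108.5) = 23.5
  O₂: 707.8 − 3.5(108.5) = 328
  N₂: 2663 (inert)
  CO₂: 0 + 2(108.5) = 217
  H₂O: 0 + 3(108.5) = 325.5

326 kmol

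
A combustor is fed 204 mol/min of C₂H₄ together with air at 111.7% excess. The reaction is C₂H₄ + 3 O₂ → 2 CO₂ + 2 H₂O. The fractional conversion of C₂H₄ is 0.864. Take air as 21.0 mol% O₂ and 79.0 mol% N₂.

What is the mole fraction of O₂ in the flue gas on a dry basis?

0.127

Stoichiometric O₂ = 3 × 204 = 612 mol/min; O₂ fed = 612 × 2.117 = 1296 mol/min.
N₂ fed = 1296 × 79/21 = 4874 mol/min.
Fuel reacted = 0.864 × 204 → ξ = 176.3 mol/min.
Outlet (n = n₀ + ν ξ):
  C₂H₄: 204 − 1(176.3) = 27.74
  O₂: 1296 − 3(176.3) = 766.8
  N₂: 4874 (inert)
  CO₂: 0 + 2(176.3) = 352.5
  H₂O: 0 + 2(176.3) = 352.5
Dry total = 6021 mol/min; y_O₂ (dry) = 766.8 / 6021 = 0.1274.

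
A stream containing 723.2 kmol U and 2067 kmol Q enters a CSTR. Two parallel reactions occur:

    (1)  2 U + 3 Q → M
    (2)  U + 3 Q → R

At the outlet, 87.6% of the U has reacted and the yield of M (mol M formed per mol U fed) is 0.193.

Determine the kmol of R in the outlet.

Yield of M: 1ξ₁ / 723.2 = 0.193 → ξ₁ = 139.6 kmol.
Conversion of U: 2ξ₁ + 1ξ₂ = 0.876 × 723.2 = 633.5 → ξ₂ = 354.4 kmol.
Outlet amounts (n = n₀ + Σ ν·ξ):
  U: 723.2 − 2(139.6) − 1(354.4) = 89.68
  Q: 2067 − 3(139.6) − 3(354.4) = 585.2
  M: 0 + 1(139.6) = 139.6
  R: 0 + 1(354.4) = 354.4

354 kmol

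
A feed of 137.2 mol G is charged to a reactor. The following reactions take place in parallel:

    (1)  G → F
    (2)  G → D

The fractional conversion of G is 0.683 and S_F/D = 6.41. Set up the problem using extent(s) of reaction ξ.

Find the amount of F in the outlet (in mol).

Conversion of G: G consumed = 0.683 × 137.2 = 93.71 mol = 1ξ₁ + 1ξ₂.
Selectivity: 1ξ₁ / (1ξ₂) = 6.41 → ξ₁ = 6.41 ξ₂.
Substitute: (1·6.41 + 1) ξ₂ = 93.71 → ξ₂ = 12.65 mol, ξ₁ = 81.06 mol.
Outlet amounts (n = n₀ + Σ ν·ξ):
  G: 137.2 − 1(81.06) − 1(12.65) = 43.49
  F: 0 + 1(81.06) = 81.06
  D: 0 + 1(12.65) = 12.65

81.1 mol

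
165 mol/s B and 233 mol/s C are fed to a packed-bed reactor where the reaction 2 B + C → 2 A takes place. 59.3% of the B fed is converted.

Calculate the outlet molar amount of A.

B reacted = 0.593 × 165 = 97.84 mol/s; ν_B = −2, so ξ = 97.84/2 = 48.92 mol/s.
Outlet amounts (n = n₀ + ν ξ):
  B: 165 − 2(48.92) = 67.16
  C: 233 − 1(48.92) = 184.1
  A: 0 + 2(48.92) = 97.84

97.8 mol/s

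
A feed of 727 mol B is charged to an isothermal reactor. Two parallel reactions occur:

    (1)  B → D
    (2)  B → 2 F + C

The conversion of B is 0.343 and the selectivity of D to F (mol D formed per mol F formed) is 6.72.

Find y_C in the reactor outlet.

Conversion of B: B consumed = 0.343 × 727 = 249.4 mol = 1ξ₁ + 1ξ₂.
Selectivity: 1ξ₁ / (2ξ₂) = 6.72 → ξ₁ = 13.44 ξ₂.
Substitute: (1·13.44 + 1) ξ₂ = 249.4 → ξ₂ = 17.27 mol, ξ₁ = 232.1 mol.
Outlet amounts (n = n₀ + Σ ν·ξ):
  B: 727 − 1(232.1) − 1(17.27) = 477.6
  D: 0 + 1(232.1) = 232.1
  F: 0 + 2(17.27) = 34.54
  C: 0 + 1(17.27) = 17.27
Total out = 761.5 mol; y_C = 17.27 / 761.5 = 0.02268.

0.0227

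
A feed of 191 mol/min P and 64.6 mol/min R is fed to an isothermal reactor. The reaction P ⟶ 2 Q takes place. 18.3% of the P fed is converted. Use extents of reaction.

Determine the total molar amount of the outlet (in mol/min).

291 mol/min

P reacted = 0.183 × 191 = 34.95 mol/min; ν_P = −1, so ξ = 34.95/1 = 34.95 mol/min.
Outlet amounts (n = n₀ + ν ξ):
  P: 191 − 1(34.95) = 156
  Q: 0 + 2(34.95) = 69.91
  R: 64.6 (inert)
Total out = 156 + 69.91 + 64.6 = 290.6 mol/min.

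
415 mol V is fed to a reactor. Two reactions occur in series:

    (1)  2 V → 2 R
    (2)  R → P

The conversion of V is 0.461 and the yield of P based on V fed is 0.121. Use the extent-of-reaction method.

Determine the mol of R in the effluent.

Conversion of V: V consumed = 2ξ₁ = 0.461 × 415 → ξ₁ = 95.66 mol.
Yield of P: 1ξ₂ / 415 = 0.121 → ξ₂ = 50.21 mol.
Outlet amounts (n = n₀ + Σ ν·ξ):
  V: 415 − 2(95.66) = 223.7
  R: 0 + 2(95.66) − 1(50.21) = 141.1
  P: 0 + 1(50.21) = 50.21

141 mol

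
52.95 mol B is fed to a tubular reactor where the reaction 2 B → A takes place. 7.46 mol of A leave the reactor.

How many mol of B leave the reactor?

38 mol

For A: n = n₀ + 1ξ → 7.46 = 0 + 1ξ, giving ξ = 7.46 mol.
Outlet amounts (n = n₀ + ν ξ):
  B: 52.95 − 2(7.46) = 38.03
  A: 0 + 1(7.46) = 7.46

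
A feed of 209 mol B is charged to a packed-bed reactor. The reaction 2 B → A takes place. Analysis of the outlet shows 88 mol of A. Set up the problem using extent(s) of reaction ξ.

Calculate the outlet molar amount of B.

33 mol

For A: n = n₀ + 1ξ → 88 = 0 + 1ξ, giving ξ = 88 mol.
Outlet amounts (n = n₀ + ν ξ):
  B: 209 − 2(88) = 33
  A: 0 + 1(88) = 88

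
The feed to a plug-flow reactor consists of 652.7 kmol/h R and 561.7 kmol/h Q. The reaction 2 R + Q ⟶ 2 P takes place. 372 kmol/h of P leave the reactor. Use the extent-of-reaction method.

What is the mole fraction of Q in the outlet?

For P: n = n₀ + 2ξ → 372 = 0 + 2ξ, giving ξ = 186 kmol/h.
Outlet amounts (n = n₀ + ν ξ):
  R: 652.7 − 2(186) = 280.7
  Q: 561.7 − 1(186) = 375.7
  P: 0 + 2(186) = 372
Total out = 1028 kmol/h; y_Q = 375.7 / 1028 = 0.3653.

0.365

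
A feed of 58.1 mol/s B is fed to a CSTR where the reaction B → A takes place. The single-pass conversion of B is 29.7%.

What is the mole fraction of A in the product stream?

B reacted = 0.297 × 58.1 = 17.26 mol/s; ν_B = −1, so ξ = 17.26/1 = 17.26 mol/s.
Outlet amounts (n = n₀ + ν ξ):
  B: 58.1 − 1(17.26) = 40.84
  A: 0 + 1(17.26) = 17.26
Total out = 58.1 mol/s; y_A = 17.26 / 58.1 = 0.297.

0.297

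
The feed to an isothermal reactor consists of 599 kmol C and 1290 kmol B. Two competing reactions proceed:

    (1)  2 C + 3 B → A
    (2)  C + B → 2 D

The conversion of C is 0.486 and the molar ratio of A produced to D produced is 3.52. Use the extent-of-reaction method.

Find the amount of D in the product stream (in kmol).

38.6 kmol

Conversion of C: C consumed = 0.486 × 599 = 291.1 kmol = 2ξ₁ + 1ξ₂.
Selectivity: 1ξ₁ / (2ξ₂) = 3.52 → ξ₁ = 7.04 ξ₂.
Substitute: (2·7.04 + 1) ξ₂ = 291.1 → ξ₂ = 19.3 kmol, ξ₁ = 135.9 kmol.
Outlet amounts (n = n₀ + Σ ν·ξ):
  C: 599 − 2(135.9) − 1(19.3) = 307.9
  B: 1290 − 3(135.9) − 1(19.3) = 863
  A: 0 + 1(135.9) = 135.9
  D: 0 + 2(19.3) = 38.61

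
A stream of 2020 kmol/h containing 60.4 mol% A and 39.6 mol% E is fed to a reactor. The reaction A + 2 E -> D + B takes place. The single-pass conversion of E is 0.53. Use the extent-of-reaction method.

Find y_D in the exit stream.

0.117

E reacted = 0.53 × 799.9 = 424 kmol/h; ν_E = −2, so ξ = 424/2 = 212 kmol/h.
Outlet amounts (n = n₀ + ν ξ):
  A: 1220 − 1(212) = 1008
  E: 799.9 − 2(212) = 376
  D: 0 + 1(212) = 212
  B: 0 + 1(212) = 212
Total out = 1808 kmol/h; y_D = 212 / 1808 = 0.1172.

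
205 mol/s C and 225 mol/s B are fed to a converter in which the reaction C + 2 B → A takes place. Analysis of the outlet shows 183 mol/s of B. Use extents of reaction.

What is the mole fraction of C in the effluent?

For B: n = n₀ − 2ξ → 183 = 225 − 2ξ, giving ξ = 21 mol/s.
Outlet amounts (n = n₀ + ν ξ):
  C: 205 − 1(21) = 184
  B: 225 − 2(21) = 183
  A: 0 + 1(21) = 21
Total out = 388 mol/s; y_C = 184 / 388 = 0.4742.

0.474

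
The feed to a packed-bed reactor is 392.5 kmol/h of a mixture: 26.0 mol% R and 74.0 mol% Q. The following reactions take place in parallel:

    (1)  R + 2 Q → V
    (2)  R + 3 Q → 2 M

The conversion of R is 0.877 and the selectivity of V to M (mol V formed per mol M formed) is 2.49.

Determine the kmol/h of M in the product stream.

29.9 kmol/h

Conversion of R: R consumed = 0.877 × 102 = 89.5 kmol/h = 1ξ₁ + 1ξ₂.
Selectivity: 1ξ₁ / (2ξ₂) = 2.49 → ξ₁ = 4.98 ξ₂.
Substitute: (1·4.98 + 1) ξ₂ = 89.5 → ξ₂ = 14.97 kmol/h, ξ₁ = 74.53 kmol/h.
Outlet amounts (n = n₀ + Σ ν·ξ):
  R: 102 − 1(74.53) − 1(14.97) = 12.55
  Q: 290.4 − 2(74.53) − 3(14.97) = 96.49
  V: 0 + 1(74.53) = 74.53
  M: 0 + 2(14.97) = 29.93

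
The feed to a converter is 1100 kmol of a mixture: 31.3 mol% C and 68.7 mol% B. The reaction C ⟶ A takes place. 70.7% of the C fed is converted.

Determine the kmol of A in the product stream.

C reacted = 0.707 × 344.3 = 243.4 kmol; ν_C = −1, so ξ = 243.4/1 = 243.4 kmol.
Outlet amounts (n = n₀ + ν ξ):
  C: 344.3 − 1(243.4) = 100.9
  A: 0 + 1(243.4) = 243.4
  B: 755.7 (inert)

243 kmol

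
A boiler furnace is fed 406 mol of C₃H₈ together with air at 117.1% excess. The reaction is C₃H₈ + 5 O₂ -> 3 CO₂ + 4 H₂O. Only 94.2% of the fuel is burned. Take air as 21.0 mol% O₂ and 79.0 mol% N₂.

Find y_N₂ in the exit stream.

0.761

Stoichiometric O₂ = 5 × 406 = 2030 mol; O₂ fed = 2030 × 2.171 = 4407 mol.
N₂ fed = 4407 × 79/21 = 16580 mol.
Fuel reacted = 0.942 × 406 → ξ = 382.5 mol.
Outlet (n = n₀ + ν ξ):
  C₃H₈: 406 − 1(382.5) = 23.55
  O₂: 4407 − 5(382.5) = 2495
  N₂: 16580 (inert)
  CO₂: 0 + 3(382.5) = 1147
  H₂O: 0 + 4(382.5) = 1530
Total out = 21770 mol; y_N₂ = 16580 / 21770 = 0.7614.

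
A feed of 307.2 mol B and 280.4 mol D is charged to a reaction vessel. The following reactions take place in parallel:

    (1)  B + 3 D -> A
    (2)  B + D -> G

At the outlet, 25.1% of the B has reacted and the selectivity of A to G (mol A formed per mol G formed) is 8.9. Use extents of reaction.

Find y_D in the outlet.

0.174

Conversion of B: B consumed = 0.251 × 307.2 = 77.11 mol = 1ξ₁ + 1ξ₂.
Selectivity: 1ξ₁ / (1ξ₂) = 8.9 → ξ₁ = 8.9 ξ₂.
Substitute: (1·8.9 + 1) ξ₂ = 77.11 → ξ₂ = 7.789 mol, ξ₁ = 69.32 mol.
Outlet amounts (n = n₀ + Σ ν·ξ):
  B: 307.2 − 1(69.32) − 1(7.789) = 230.1
  D: 280.4 − 3(69.32) − 1(7.789) = 64.66
  A: 0 + 1(69.32) = 69.32
  G: 0 + 1(7.789) = 7.789
Total out = 371.9 mol; y_D = 64.66 / 371.9 = 0.1739.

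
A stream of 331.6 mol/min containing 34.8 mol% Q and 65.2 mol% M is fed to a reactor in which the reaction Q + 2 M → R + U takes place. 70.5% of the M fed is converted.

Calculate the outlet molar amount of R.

76.2 mol/min

M reacted = 0.705 × 216.2 = 152.4 mol/min; ν_M = −2, so ξ = 152.4/2 = 76.21 mol/min.
Outlet amounts (n = n₀ + ν ξ):
  Q: 115.4 − 1(76.21) = 39.19
  M: 216.2 − 2(76.21) = 63.78
  R: 0 + 1(76.21) = 76.21
  U: 0 + 1(76.21) = 76.21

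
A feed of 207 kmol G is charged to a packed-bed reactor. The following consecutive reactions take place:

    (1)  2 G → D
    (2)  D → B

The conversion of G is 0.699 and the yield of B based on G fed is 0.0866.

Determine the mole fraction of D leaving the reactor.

Conversion of G: G consumed = 2ξ₁ = 0.699 × 207 → ξ₁ = 72.35 kmol.
Yield of B: 1ξ₂ / 207 = 0.0866 → ξ₂ = 17.93 kmol.
Outlet amounts (n = n₀ + Σ ν·ξ):
  G: 207 − 2(72.35) = 62.31
  D: 0 + 1(72.35) − 1(17.93) = 54.42
  B: 0 + 1(17.93) = 17.93
Total out = 134.7 kmol; y_D = 54.42 / 134.7 = 0.4042.

0.404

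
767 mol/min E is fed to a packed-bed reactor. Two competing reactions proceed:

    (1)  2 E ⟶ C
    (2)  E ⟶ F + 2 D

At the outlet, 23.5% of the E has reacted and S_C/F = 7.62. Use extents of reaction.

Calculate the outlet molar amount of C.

Conversion of E: E consumed = 0.235 × 767 = 180.2 mol/min = 2ξ₁ + 1ξ₂.
Selectivity: 1ξ₁ / (1ξ₂) = 7.62 → ξ₁ = 7.62 ξ₂.
Substitute: (2·7.62 + 1) ξ₂ = 180.2 → ξ₂ = 11.1 mol/min, ξ₁ = 84.57 mol/min.
Outlet amounts (n = n₀ + Σ ν·ξ):
  E: 767 − 2(84.57) − 1(11.1) = 586.8
  C: 0 + 1(84.57) = 84.57
  F: 0 + 1(11.1) = 11.1
  D: 0 + 2(11.1) = 22.2

84.6 mol/min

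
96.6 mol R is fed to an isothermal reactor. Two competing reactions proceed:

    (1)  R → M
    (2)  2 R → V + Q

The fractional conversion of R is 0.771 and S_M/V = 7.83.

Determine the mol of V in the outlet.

Conversion of R: R consumed = 0.771 × 96.6 = 74.48 mol = 1ξ₁ + 2ξ₂.
Selectivity: 1ξ₁ / (1ξ₂) = 7.83 → ξ₁ = 7.83 ξ₂.
Substitute: (1·7.83 + 2) ξ₂ = 74.48 → ξ₂ = 7.577 mol, ξ₁ = 59.33 mol.
Outlet amounts (n = n₀ + Σ ν·ξ):
  R: 96.6 − 1(59.33) − 2(7.577) = 22.12
  M: 0 + 1(59.33) = 59.33
  V: 0 + 1(7.577) = 7.577
  Q: 0 + 1(7.577) = 7.577

7.58 mol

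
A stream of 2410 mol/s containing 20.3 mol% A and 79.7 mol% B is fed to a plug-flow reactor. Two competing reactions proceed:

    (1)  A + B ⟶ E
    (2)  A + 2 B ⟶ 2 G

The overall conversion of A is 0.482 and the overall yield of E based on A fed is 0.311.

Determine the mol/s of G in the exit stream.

167 mol/s

Yield of E: 1ξ₁ / 489.2 = 0.311 → ξ₁ = 152.2 mol/s.
Conversion of A: 1ξ₁ + 1ξ₂ = 0.482 × 489.2 = 235.8 → ξ₂ = 83.66 mol/s.
Outlet amounts (n = n₀ + Σ ν·ξ):
  A: 489.2 − 1(152.2) − 1(83.66) = 253.4
  B: 1921 − 1(152.2) − 2(83.66) = 1601
  E: 0 + 1(152.2) = 152.2
  G: 0 + 2(83.66) = 167.3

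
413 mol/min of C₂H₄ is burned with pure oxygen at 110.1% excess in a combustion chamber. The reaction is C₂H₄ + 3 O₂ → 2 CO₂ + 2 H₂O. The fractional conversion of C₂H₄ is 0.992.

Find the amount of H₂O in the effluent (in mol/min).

819 mol/min

Stoichiometric O₂ = 3 × 413 = 1239 mol/min; O₂ fed = 1239 × 2.101 = 2603 mol/min.
Fuel reacted = 0.992 × 413 → ξ = 409.7 mol/min.
Outlet (n = n₀ + ν ξ):
  C₂H₄: 413 − 1(409.7) = 3.304
  O₂: 2603 − 3(409.7) = 1374
  CO₂: 0 + 2(409.7) = 819.4
  H₂O: 0 + 2(409.7) = 819.4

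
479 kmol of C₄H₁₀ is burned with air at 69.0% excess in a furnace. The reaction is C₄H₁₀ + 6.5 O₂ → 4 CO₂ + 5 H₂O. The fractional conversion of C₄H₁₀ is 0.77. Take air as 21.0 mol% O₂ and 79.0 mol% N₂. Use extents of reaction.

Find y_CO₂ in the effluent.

Stoichiometric O₂ = 6.5 × 479 = 3114 kmol; O₂ fed = 3114 × 1.690 = 5262 kmol.
N₂ fed = 5262 × 79/21 = 19790 kmol.
Fuel reacted = 0.77 × 479 → ξ = 368.8 kmol.
Outlet (n = n₀ + ν ξ):
  C₄H₁₀: 479 − 1(368.8) = 110.2
  O₂: 5262 − 6.5(368.8) = 2864
  N₂: 19790 (inert)
  CO₂: 0 + 4(368.8) = 1475
  H₂O: 0 + 5(368.8) = 1844
Total out = 26090 kmol; y_CO₂ = 1475 / 26090 = 0.05655.

0.0566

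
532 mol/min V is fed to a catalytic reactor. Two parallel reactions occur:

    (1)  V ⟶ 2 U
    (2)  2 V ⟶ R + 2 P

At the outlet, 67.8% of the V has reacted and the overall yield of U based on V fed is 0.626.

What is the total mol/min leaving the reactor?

796 mol/min

Yield of U: 2ξ₁ / 532 = 0.626 → ξ₁ = 166.5 mol/min.
Conversion of V: 1ξ₁ + 2ξ₂ = 0.678 × 532 = 360.7 → ξ₂ = 97.09 mol/min.
Outlet amounts (n = n₀ + Σ ν·ξ):
  V: 532 − 1(166.5) − 2(97.09) = 171.3
  U: 0 + 2(166.5) = 333
  R: 0 + 1(97.09) = 97.09
  P: 0 + 2(97.09) = 194.2
Total out = 171.3 + 333 + 97.09 + 194.2 = 795.6 mol/min.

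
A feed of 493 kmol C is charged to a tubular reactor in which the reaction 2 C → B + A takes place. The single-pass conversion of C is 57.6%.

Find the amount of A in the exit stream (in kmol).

C reacted = 0.576 × 493 = 284 kmol; ν_C = −2, so ξ = 284/2 = 142 kmol.
Outlet amounts (n = n₀ + ν ξ):
  C: 493 − 2(142) = 209
  B: 0 + 1(142) = 142
  A: 0 + 1(142) = 142

142 kmol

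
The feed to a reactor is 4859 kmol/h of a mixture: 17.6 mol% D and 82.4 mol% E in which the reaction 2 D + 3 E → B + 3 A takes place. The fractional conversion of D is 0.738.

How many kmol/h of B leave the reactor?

D reacted = 0.738 × 855.2 = 631.1 kmol/h; ν_D = −2, so ξ = 631.1/2 = 315.6 kmol/h.
Outlet amounts (n = n₀ + ν ξ):
  D: 855.2 − 2(315.6) = 224.1
  E: 4004 − 3(315.6) = 3057
  B: 0 + 1(315.6) = 315.6
  A: 0 + 3(315.6) = 946.7

316 kmol/h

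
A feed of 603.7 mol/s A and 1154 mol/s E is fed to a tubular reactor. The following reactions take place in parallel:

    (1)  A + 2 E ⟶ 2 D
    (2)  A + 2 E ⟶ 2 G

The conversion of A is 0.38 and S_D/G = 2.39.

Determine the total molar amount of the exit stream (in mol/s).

Conversion of A: A consumed = 0.38 × 603.7 = 229.4 mol/s = 1ξ₁ + 1ξ₂.
Selectivity: 2ξ₁ / (2ξ₂) = 2.39 → ξ₁ = 2.39 ξ₂.
Substitute: (1·2.39 + 1) ξ₂ = 229.4 → ξ₂ = 67.67 mol/s, ξ₁ = 161.7 mol/s.
Outlet amounts (n = n₀ + Σ ν·ξ):
  A: 603.7 − 1(161.7) − 1(67.67) = 374.3
  E: 1154 − 2(161.7) − 2(67.67) = 695.2
  D: 0 + 2(161.7) = 323.5
  G: 0 + 2(67.67) = 135.3
Total out = 374.3 + 695.2 + 323.5 + 135.3 = 1528 mol/s.

1530 mol/s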